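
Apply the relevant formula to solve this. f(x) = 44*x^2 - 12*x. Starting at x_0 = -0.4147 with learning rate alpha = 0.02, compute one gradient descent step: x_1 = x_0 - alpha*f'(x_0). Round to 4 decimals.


We compute the gradient at x_0 and apply the update.
f'(x) = 88*x - 12
f'(-0.4147) = 88*-0.4147 - 12 = -48.4936
x_1 = -0.4147 - 0.02*-48.4936 = 0.5552


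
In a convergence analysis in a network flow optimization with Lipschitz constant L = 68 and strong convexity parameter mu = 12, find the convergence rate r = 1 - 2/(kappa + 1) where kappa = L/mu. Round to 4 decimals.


Step 1: Compute the condition number.
kappa = L/mu = 68/12 = 5.6667
Step 2: Compute the convergence rate.
r = 1 - 2/(kappa + 1) = 1 - 2*mu/(L + mu) = (L - mu)/(L + mu) = 56/80 = 0.7


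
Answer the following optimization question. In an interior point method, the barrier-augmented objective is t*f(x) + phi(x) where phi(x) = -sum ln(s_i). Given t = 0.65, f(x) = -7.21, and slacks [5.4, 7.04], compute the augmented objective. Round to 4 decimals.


Step 1: Compute log-barrier.
ln values: [1.6864, 1.9516]
phi = -(1.6864 + 1.9516) = -3.638
Step 2: Compute augmented objective.
t*f(x) = 0.65*-7.21 = -4.6865
Total = -4.6865 - 3.638 = -8.3245


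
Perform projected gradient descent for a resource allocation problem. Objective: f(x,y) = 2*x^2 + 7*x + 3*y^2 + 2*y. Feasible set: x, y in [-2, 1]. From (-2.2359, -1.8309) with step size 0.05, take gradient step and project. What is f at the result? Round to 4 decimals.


Step 1: Compute gradient at (-2.2359, -1.8309).
grad_x = 2*2*-2.2359 + 7 = -1.9436
grad_y = 2*3*-1.8309 + 2 = -8.9854
Step 2: Gradient step.
x_raw = -2.2359 - 0.05*-1.9436 = -2.1387
y_raw = -1.8309 - 0.05*-8.9854 = -1.3816
Step 3: Project onto [-2, 1].
x_proj = clip(-2.1387) = -2.0
y_proj = clip(-1.3816) = -1.3816
Step 4: Evaluate f.
f(-2.0, -1.3816) = -3.0366


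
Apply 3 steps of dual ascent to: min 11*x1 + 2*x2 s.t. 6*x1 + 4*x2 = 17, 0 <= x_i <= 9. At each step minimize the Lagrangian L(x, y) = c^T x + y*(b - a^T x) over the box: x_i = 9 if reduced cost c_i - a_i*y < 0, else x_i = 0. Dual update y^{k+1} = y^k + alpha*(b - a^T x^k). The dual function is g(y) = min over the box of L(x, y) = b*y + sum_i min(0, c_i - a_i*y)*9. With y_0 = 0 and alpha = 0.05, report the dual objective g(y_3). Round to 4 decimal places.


Dual ascent for LP: min 11*x1 + 2*x2, 6*x1 + 4*x2 = 17, 0 <= x_i <= 9
Step 1: y^k = 0.0, reduced costs: (11.0, 2.0)
  x^k = (0.0, 0.0), subgradient = b - a^T x = 17.0
  y^{k+1} = 0.0 + 0.05*17.0 = 0.85
Step 2: y^k = 0.85, reduced costs: (5.9, -1.4)
  x^k = (0.0, 9.0), subgradient = b - a^T x = -19.0
  y^{k+1} = 0.85 + 0.05*-19.0 = -0.1
Step 3: y^k = -0.1, reduced costs: (11.6, 2.4)
  x^k = (0.0, 0.0), subgradient = b - a^T x = 17.0
  y^{k+1} = -0.1 + 0.05*17.0 = 0.75
Dual objective at y_3 = 0.75: reduced costs (6.5, -1.0), box minimizer x = (0.0, 9.0)
g(y_3) = b*y + (c1 - a1*y)*x1 + (c2 - a2*y)*x2 = 17*0.75 + 6.5*0.0 + (-1.0)*9.0 = 12.75 + 0.0 - 9.0 = 3.75


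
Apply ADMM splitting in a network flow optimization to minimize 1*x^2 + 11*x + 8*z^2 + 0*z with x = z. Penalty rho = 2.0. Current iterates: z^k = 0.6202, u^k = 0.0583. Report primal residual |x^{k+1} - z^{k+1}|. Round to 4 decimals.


ADMM iteration with rho = 2.0, z^k = 0.6202, u^k = 0.0583
Step 1: x-update.
Minimize 1*x^2 + 11*x + (2.0/2)*(x - 0.6202 + 0.0583)^2
FOC: (2*1 + 2.0)*x = -11 + 2.0*(0.6202 - 0.0583)
x^{k+1} = -2.4691
Step 2: z-update.
Minimize 8*z^2 + 0*z + (2.0/2)*(-2.4691 - z + 0.0583)^2
FOC: (2*8 + 2.0)*z = 0 + 2.0*(-2.4691 + 0.0583)
z^{k+1} = -0.2679
Step 3: u-update.
u^{k+1} = 0.0583 - 2.4691 + 0.2679 = -2.1429
Step 4: Primal residual = |-2.4691 + 0.2679| = 2.2012


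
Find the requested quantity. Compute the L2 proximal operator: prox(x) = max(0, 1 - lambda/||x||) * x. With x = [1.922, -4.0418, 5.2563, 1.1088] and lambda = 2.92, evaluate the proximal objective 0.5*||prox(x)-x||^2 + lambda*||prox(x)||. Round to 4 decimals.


Step 1: Compute ||x||.
||x|| = 6.992
Step 2: Compute scaling factor.
scale = max(0, 1 - 2.92/6.992) = 0.5824
Step 3: prox(x) = [1.1193, -2.3539, 3.0612, 0.6457]
||prox(x)|| = 4.072
Step 4: Proximal objective.
0.5*||prox-x||^2 = 4.2632
lambda*||prox|| = 11.8902
Total = 16.1535


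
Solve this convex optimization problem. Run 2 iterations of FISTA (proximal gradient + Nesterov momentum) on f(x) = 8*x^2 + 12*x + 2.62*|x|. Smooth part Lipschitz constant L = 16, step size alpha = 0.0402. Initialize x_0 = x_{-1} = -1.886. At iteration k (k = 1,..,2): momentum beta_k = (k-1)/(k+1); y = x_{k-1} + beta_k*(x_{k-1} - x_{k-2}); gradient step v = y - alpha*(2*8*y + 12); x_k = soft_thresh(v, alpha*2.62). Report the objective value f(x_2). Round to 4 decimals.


FISTA on f(x) = 8*x^2 + 12*x + 2.62*|x|
L = 16, alpha = 0.0402
Iteration 1: beta = 0.0, y = -1.886 + 0.0*(-1.886 + 1.886) = -1.886
  grad(y) = -18.176, v = y - alpha*grad = -1.1553
  prox(v) = soft_thresh(-1.1553, 0.1053) = -1.05
Iteration 2: beta = 0.3333, y = -1.05 + 0.3333*(-1.05 + 1.886) = -0.7713
  grad(y) = -0.3414, v = y - alpha*grad = -0.7576
  prox(v) = soft_thresh(-0.7576, 0.1053) = -0.6523
f(x_2) = 8*(-0.6523)^2 + 12*(-0.6523) + 2.62*|-0.6523| = -2.7146


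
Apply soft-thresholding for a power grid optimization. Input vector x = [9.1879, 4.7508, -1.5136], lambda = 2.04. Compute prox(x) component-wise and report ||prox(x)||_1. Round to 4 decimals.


Soft-thresholding with lambda = 2.04:
prox(9.1879) = sign(9.1879)*max(|9.1879| - 2.04, 0) = 7.1479
prox(4.7508) = sign(4.7508)*max(|4.7508| - 2.04, 0) = 2.7108
prox(-1.5136) = sign(-1.5136)*max(|-1.5136| - 2.04, 0) = 0.0
prox(x) = [7.1479, 2.7108, 0.0]
||prox(x)||_1 = 7.1479 + 2.7108 + 0.0 = 9.8587


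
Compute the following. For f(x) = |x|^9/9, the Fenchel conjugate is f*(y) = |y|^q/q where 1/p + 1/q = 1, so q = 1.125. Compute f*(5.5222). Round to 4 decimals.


The conjugate exponent q satisfies 1/p + 1/q = 1.
p = 9, so q = 9/(9 - 1) = 1.125
|y|^q = 5.5222^1.125 = 6.8372
f*(5.5222) = 6.8372 / 1.125 = 6.0775


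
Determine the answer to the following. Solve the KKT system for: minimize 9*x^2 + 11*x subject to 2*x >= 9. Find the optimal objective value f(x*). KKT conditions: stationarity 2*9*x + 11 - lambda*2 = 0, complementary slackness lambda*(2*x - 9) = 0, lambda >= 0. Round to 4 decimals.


Step 1: Try lambda = 0 (constraint inactive).
x_unc = -11/(2*9) = -0.6111
Check: 2*-0.6111 = -1.2222 < 9 -- violated!
Step 2: Constraint must be active: 2*x = 9
x* = 9/2 = 4.5
lambda = (2*9*4.5 + 11)/2 = 46.0
Step 3: Compute optimal value.
f(x*) = 9*4.5^2 + 11*4.5 = 231.75


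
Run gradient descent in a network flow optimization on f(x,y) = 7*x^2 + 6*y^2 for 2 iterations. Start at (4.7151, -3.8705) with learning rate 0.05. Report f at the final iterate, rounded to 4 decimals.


Gradient descent on f(x,y) = 7*x^2 + 6*y^2.
Starting point: (4.7151, -3.8705), alpha = 0.05
Step 1: grad_x = 2*7*4.7151 = 66.0114, grad_y = 2*6*-3.8705 = -46.446
  x_1 = 4.7151 - 0.05*66.0114 = 1.4145
  y_1 = -3.8705 - 0.05*-46.446 = -1.5482
Step 2: grad_x = 2*7*1.4145 = 19.8034, grad_y = 2*6*-1.5482 = -18.5784
  x_2 = 1.4145 - 0.05*19.8034 = 0.4244
  y_2 = -1.5482 - 0.05*-18.5784 = -0.6193
f(0.4244, -0.6193) = 7*0.4244^2 + 6*(-0.6193)^2 = 3.5616


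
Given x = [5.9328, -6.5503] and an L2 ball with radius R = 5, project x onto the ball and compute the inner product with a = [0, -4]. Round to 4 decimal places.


Step 1: Compute ||x|| (intermediates to 6 decimals).
||x|| = sqrt(5.9328^2 + (-6.5503)^2) = 8.837678
Step 2: Project.
Since ||x|| > R, scale = R/||x|| = 5/8.837678 = 0.565759, proj(x) = scale * x
proj(x) = [3.356535, -3.705891]
Step 3: Dot product.
a^T * proj(x) = 0*3.356535 - 4*(-3.705891) = 14.8236


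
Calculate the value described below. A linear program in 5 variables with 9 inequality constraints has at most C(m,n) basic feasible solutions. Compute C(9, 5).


Each vertex corresponds to some choice of n active constraints out of m, so the number of vertices is at most C(m, n) = m! / (n!(m-n)!).
m = 9, n = 5
Numerator: 9 * 8 * 7 * 6 * 5
Denominator: 5! = 120
C(9, 5) = 126


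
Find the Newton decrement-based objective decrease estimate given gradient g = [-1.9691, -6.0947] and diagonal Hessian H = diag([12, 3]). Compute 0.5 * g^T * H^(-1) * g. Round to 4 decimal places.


Step 1: H is diagonal, so H^(-1) * g = [-0.1641, -2.0316].
Step 2: g^T H^(-1) g = sum_i g_i^2 / H_ii
  = (-1.9691)^2/12 + (-6.0947)^2/3
  = 0.3231 + 12.3818 = 12.7049
Step 3: Objective decrease = 0.5 * g^T H^(-1) g = 6.3525


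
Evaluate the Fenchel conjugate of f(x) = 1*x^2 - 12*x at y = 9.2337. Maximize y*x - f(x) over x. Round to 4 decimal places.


f*(y) = sup_x {y*x - a*x^2 - b*x} = sup_x {(y-b)*x - a*x^2}
FOC: (y - b) - 2a*x = 0 => x* = (y - b)/(2a)
x* = (9.2337 + 12)/(2*1) = 10.6169
f*(9.2337) = (y-b)^2/(4a) = (9.2337 + 12)^2/(4*1)
= 450.87/4 = 112.7175


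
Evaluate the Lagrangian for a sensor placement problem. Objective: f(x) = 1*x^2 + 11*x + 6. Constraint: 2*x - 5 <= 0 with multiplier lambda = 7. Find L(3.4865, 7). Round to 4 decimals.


Step 1: Evaluate f(x).
f(3.4865) = 1*3.4865^2 + 11*3.4865 + 6 = 56.5072
Step 2: Evaluate g(x).
g(3.4865) = 2*3.4865 - 5 = 1.973
Step 3: Compute Lagrangian.
L = 56.5072 + 7*1.973 = 70.3182


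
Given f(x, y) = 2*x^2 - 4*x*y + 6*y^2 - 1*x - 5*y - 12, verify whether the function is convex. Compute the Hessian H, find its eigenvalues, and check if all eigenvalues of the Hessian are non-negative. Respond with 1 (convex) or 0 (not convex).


The Hessian of f(x,y) = 2*x^2 - 4*x*y + 6*y^2 - 1*x - 5*y - 12 is:
H = [[4, -4], [-4, 12]]
Trace = 4 + 12 = 16
Determinant = 4*12 - (-4)^2 = 32
Discriminant = (16)^2 - 4*32 = 128.0
Eigenvalues: lambda_1 = 2.3431, lambda_2 = 13.6569
The function is convex.

1


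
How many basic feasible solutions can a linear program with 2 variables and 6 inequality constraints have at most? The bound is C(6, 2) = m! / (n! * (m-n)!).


Each vertex corresponds to some choice of n active constraints out of m, so the number of vertices is at most C(m, n) = m! / (n!(m-n)!).
m = 6, n = 2
Numerator: 6 * 5
Denominator: 2! = 2
C(6, 2) = 15


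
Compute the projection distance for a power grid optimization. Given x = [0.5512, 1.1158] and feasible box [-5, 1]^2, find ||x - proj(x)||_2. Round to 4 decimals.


Project each component onto [-5, 1].
clip(0.5512) = 0.5512, clip(1.1158) = 1.0
Projection = [0.5512, 1.0]
Squared diffs: [0.0, 0.0134]
Distance = sqrt(0.0134) = 0.1158


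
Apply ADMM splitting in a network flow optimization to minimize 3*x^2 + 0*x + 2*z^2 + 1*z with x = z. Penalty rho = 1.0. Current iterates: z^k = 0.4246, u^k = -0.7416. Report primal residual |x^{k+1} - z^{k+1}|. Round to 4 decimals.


ADMM iteration with rho = 1.0, z^k = 0.4246, u^k = -0.7416
Step 1: x-update.
Minimize 3*x^2 + 0*x + (1.0/2)*(x - 0.4246 - 0.7416)^2
FOC: (2*3 + 1.0)*x = 0 + 1.0*(0.4246 + 0.7416)
x^{k+1} = 0.1666
Step 2: z-update.
Minimize 2*z^2 + 1*z + (1.0/2)*(0.1666 - z - 0.7416)^2
FOC: (2*2 + 1.0)*z = -1 + 1.0*(0.1666 - 0.7416)
z^{k+1} = -0.315
Step 3: u-update.
u^{k+1} = -0.7416 + 0.1666 + 0.315 = -0.26
Step 4: Primal residual = |0.1666 + 0.315| = 0.4816


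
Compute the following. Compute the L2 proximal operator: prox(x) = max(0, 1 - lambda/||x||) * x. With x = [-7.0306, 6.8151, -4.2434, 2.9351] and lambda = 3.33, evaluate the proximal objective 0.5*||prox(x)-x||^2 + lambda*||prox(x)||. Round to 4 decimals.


Step 1: Compute ||x||.
||x|| = 11.0678
Step 2: Compute scaling factor.
scale = max(0, 1 - 3.33/11.0678) = 0.6991
Step 3: prox(x) = [-4.9153, 4.7646, -2.9667, 2.052]
||prox(x)|| = 7.7378
Step 4: Proximal objective.
0.5*||prox-x||^2 = 5.5445
lambda*||prox|| = 25.7669
Total = 31.3113


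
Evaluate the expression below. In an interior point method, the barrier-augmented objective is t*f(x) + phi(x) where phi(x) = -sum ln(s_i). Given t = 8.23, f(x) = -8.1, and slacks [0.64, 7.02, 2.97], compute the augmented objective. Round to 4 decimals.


Step 1: Compute log-barrier.
ln values: [-0.4463, 1.9488, 1.0886]
phi = -(-0.4463 + 1.9488 + 1.0886) = -2.591
Step 2: Compute augmented objective.
t*f(x) = 8.23*-8.1 = -66.663
Total = -66.663 - 2.591 = -69.254


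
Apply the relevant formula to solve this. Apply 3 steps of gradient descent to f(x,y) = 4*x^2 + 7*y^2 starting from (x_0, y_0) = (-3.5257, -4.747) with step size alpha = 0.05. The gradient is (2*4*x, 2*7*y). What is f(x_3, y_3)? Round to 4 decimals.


Gradient descent on f(x,y) = 4*x^2 + 7*y^2.
Starting point: (-3.5257, -4.747), alpha = 0.05
Step 1: grad_x = 2*4*-3.5257 = -28.2056, grad_y = 2*7*-4.747 = -66.458
  x_1 = -3.5257 - 0.05*-28.2056 = -2.1154
  y_1 = -4.747 - 0.05*-66.458 = -1.4241
Step 2: grad_x = 2*4*-2.1154 = -16.9234, grad_y = 2*7*-1.4241 = -19.9374
  x_2 = -2.1154 - 0.05*-16.9234 = -1.2693
  y_2 = -1.4241 - 0.05*-19.9374 = -0.4272
Step 3: grad_x = 2*4*-1.2693 = -10.154, grad_y = 2*7*-0.4272 = -5.9812
  x_3 = -1.2693 - 0.05*-10.154 = -0.7616
  y_3 = -0.4272 - 0.05*-5.9812 = -0.1282
f(-0.7616, -0.1282) = 4*(-0.7616)^2 + 7*(-0.1282)^2 = 2.4348


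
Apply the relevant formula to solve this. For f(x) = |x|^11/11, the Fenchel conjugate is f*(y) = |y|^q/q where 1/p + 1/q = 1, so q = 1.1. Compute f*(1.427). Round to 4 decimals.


The conjugate exponent q satisfies 1/p + 1/q = 1.
p = 11, so q = 11/(11 - 1) = 1.1
|y|^q = 1.427^1.1 = 1.4787
f*(1.427) = 1.4787 / 1.1 = 1.3442


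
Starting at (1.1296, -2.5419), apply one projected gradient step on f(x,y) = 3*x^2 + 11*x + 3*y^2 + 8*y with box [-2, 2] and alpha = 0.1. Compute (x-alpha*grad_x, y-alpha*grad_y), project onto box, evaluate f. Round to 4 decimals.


Step 1: Compute gradient at (1.1296, -2.5419).
grad_x = 2*3*1.1296 + 11 = 17.7776
grad_y = 2*3*-2.5419 + 8 = -7.2514
Step 2: Gradient step.
x_raw = 1.1296 - 0.1*17.7776 = -0.6482
y_raw = -2.5419 - 0.1*-7.2514 = -1.8168
Step 3: Project onto [-2, 2].
x_proj = clip(-0.6482) = -0.6482
y_proj = clip(-1.8168) = -1.8168
Step 4: Evaluate f.
f(-0.6482, -1.8168) = -10.5017


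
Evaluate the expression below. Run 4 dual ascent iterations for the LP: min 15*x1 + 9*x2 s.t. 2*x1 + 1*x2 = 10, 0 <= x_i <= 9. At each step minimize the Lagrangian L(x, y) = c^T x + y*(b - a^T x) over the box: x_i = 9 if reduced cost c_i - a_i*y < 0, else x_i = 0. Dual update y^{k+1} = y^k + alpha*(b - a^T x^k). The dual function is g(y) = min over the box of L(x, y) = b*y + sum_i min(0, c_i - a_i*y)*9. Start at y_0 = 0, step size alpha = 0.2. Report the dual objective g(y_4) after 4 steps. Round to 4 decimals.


Dual ascent for LP: min 15*x1 + 9*x2, 2*x1 + 1*x2 = 10, 0 <= x_i <= 9
Step 1: y^k = 0.0, reduced costs: (15.0, 9.0)
  x^k = (0.0, 0.0), subgradient = b - a^T x = 10.0
  y^{k+1} = 0.0 + 0.2*10.0 = 2.0
Step 2: y^k = 2.0, reduced costs: (11.0, 7.0)
  x^k = (0.0, 0.0), subgradient = b - a^T x = 10.0
  y^{k+1} = 2.0 + 0.2*10.0 = 4.0
Step 3: y^k = 4.0, reduced costs: (7.0, 5.0)
  x^k = (0.0, 0.0), subgradient = b - a^T x = 10.0
  y^{k+1} = 4.0 + 0.2*10.0 = 6.0
Step 4: y^k = 6.0, reduced costs: (3.0, 3.0)
  x^k = (0.0, 0.0), subgradient = b - a^T x = 10.0
  y^{k+1} = 6.0 + 0.2*10.0 = 8.0
Dual objective at y_4 = 8.0: reduced costs (-1.0, 1.0), box minimizer x = (9.0, 0.0)
g(y_4) = b*y + (c1 - a1*y)*x1 + (c2 - a2*y)*x2 = 10*8.0 + (-1.0)*9.0 + 1.0*0.0 = 80.0 - 9.0 + 0.0 = 71.0


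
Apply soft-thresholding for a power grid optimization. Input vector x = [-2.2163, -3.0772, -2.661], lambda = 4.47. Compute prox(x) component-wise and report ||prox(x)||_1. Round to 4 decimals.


Soft-thresholding with lambda = 4.47:
prox(-2.2163) = sign(-2.2163)*max(|-2.2163| - 4.47, 0) = 0.0
prox(-3.0772) = sign(-3.0772)*max(|-3.0772| - 4.47, 0) = 0.0
prox(-2.661) = sign(-2.661)*max(|-2.661| - 4.47, 0) = 0.0
prox(x) = [0.0, 0.0, 0.0]
||prox(x)||_1 = 0.0 + 0.0 + 0.0 = 0.0


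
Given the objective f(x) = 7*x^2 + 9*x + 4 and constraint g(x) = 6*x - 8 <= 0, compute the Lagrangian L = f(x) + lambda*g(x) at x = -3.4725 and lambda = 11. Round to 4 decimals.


Step 1: Evaluate f(x).
f(-3.4725) = 7*(-3.4725)^2 + 9*(-3.4725) + 4 = 57.1553
Step 2: Evaluate g(x).
g(-3.4725) = 6*-3.4725 - 8 = -28.835
Step 3: Compute Lagrangian.
L = 57.1553 + 11*-28.835 = -260.0297


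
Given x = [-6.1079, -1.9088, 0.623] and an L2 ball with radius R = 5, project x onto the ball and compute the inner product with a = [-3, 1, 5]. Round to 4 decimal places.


Step 1: Compute ||x|| (intermediates to 6 decimals).
||x|| = sqrt((-6.1079)^2 + (-1.9088)^2 + 0.623^2) = 6.42947
Step 2: Project.
Since ||x|| > R, scale = R/||x|| = 5/6.42947 = 0.777669, proj(x) = scale * x
proj(x) = [-4.749924, -1.484415, 0.484488]
Step 3: Dot product.
a^T * proj(x) = -3*(-4.749924) + 1*(-1.484415) + 5*0.484488 = 15.1878


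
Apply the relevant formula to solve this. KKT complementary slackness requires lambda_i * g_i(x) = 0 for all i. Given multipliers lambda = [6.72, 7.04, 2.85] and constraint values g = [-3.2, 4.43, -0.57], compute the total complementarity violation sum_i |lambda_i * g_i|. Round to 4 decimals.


KKT complementary slackness check:
lambda_1 * g_1 = 6.72 * -3.2 = -21.504
lambda_2 * g_2 = 7.04 * 4.43 = 31.1872
lambda_3 * g_3 = 2.85 * -0.57 = -1.6245
Total violation = 21.504 + 31.1872 + 1.6245 = 54.3157


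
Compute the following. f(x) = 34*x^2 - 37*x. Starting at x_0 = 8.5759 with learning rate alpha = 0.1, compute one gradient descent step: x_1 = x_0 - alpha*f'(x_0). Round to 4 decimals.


We compute the gradient at x_0 and apply the update.
f'(x) = 68*x - 37
f'(8.5759) = 68*8.5759 - 37 = 546.1612
x_1 = 8.5759 - 0.1*546.1612 = -46.0402


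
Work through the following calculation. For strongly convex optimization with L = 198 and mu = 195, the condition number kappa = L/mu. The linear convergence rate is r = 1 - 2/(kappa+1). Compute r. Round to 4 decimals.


Step 1: Compute the condition number.
kappa = L/mu = 198/195 = 1.0154
Step 2: Compute the convergence rate.
r = 1 - 2/(kappa + 1) = 1 - 2*mu/(L + mu) = (L - mu)/(L + mu) = 3/393 = 0.0076


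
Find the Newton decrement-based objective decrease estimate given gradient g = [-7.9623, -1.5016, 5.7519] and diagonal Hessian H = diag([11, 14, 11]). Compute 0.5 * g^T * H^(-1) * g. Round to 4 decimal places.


Step 1: H is diagonal, so H^(-1) * g = [-0.7238, -0.1073, 0.5229].
Step 2: g^T H^(-1) g = sum_i g_i^2 / H_ii
  = (-7.9623)^2/11 + (-1.5016)^2/14 + (5.7519)^2/11
  = 5.7635 + 0.1611 + 3.0077 = 8.9322
Step 3: Objective decrease = 0.5 * g^T H^(-1) g = 4.4661


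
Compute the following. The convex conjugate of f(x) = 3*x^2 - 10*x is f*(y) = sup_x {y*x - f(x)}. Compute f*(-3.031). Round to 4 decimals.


f*(y) = sup_x {y*x - a*x^2 - b*x} = sup_x {(y-b)*x - a*x^2}
FOC: (y - b) - 2a*x = 0 => x* = (y - b)/(2a)
x* = (-3.031 + 10)/(2*3) = 1.1615
f*(-3.031) = (y-b)^2/(4a) = (-3.031 + 10)^2/(4*3)
= 48.567/12 = 4.0472


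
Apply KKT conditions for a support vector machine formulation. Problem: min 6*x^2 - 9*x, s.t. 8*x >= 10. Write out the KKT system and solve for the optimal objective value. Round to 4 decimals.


Step 1: Try lambda = 0 (constraint inactive).
x_unc = 9/(2*6) = 0.75
Check: 8*0.75 = 6.0 < 10 -- violated!
Step 2: Constraint must be active: 8*x = 10
x* = 10/8 = 1.25
lambda = (2*6*1.25 - 9)/8 = 0.75
Step 3: Compute optimal value.
f(x*) = 6*1.25^2 - 9*1.25 = -1.875


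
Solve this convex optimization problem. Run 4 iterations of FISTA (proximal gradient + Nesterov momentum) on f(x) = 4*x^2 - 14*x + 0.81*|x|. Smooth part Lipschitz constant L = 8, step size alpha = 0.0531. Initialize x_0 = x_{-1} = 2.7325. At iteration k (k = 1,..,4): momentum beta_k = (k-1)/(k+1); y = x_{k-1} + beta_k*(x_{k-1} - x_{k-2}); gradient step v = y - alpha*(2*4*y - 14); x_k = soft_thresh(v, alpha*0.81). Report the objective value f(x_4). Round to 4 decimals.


FISTA on f(x) = 4*x^2 - 14*x + 0.81*|x|
L = 8, alpha = 0.0531
Iteration 1: beta = 0.0, y = 2.7325 + 0.0*(2.7325 - 2.7325) = 2.7325
  grad(y) = 7.86, v = y - alpha*grad = 2.3151
  prox(v) = soft_thresh(2.3151, 0.043) = 2.2721
Iteration 2: beta = 0.3333, y = 2.2721 + 0.3333*(2.2721 - 2.7325) = 2.1187
  grad(y) = 2.9493, v = y - alpha*grad = 1.9621
  prox(v) = soft_thresh(1.9621, 0.043) = 1.919
Iteration 3: beta = 0.5, y = 1.919 + 0.5*(1.919 - 2.2721) = 1.7425
  grad(y) = -0.06, v = y - alpha*grad = 1.7457
  prox(v) = soft_thresh(1.7457, 0.043) = 1.7027
Iteration 4: beta = 0.6, y = 1.7027 + 0.6*(1.7027 - 1.919) = 1.5729
  grad(y) = -1.4171, v = y - alpha*grad = 1.6481
  prox(v) = soft_thresh(1.6481, 0.043) = 1.6051
f(x_4) = 4*1.6051^2 - 14*1.6051 + 0.81*|1.6051| = -10.8659


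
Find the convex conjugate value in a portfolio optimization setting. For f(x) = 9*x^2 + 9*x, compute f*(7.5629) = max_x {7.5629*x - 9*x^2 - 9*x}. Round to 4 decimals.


f*(y) = sup_x {y*x - a*x^2 - b*x} = sup_x {(y-b)*x - a*x^2}
FOC: (y - b) - 2a*x = 0 => x* = (y - b)/(2a)
x* = (7.5629 - 9)/(2*9) = -0.0798
f*(7.5629) = (y-b)^2/(4a) = (7.5629 - 9)^2/(4*9)
= 2.0653/36 = 0.0574


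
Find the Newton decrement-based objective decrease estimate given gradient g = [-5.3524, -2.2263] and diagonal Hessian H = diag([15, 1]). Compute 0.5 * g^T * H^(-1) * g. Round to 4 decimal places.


Step 1: H is diagonal, so H^(-1) * g = [-0.3568, -2.2263].
Step 2: g^T H^(-1) g = sum_i g_i^2 / H_ii
  = (-5.3524)^2/15 + (-2.2263)^2/1
  = 1.9099 + 4.9564 = 6.8663
Step 3: Objective decrease = 0.5 * g^T H^(-1) g = 3.4331


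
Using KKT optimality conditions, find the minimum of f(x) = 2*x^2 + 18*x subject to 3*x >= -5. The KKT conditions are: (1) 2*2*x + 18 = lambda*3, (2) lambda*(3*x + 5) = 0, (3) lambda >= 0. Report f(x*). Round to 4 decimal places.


Step 1: Try lambda = 0 (constraint inactive).
x_unc = -18/(2*2) = -4.5
Check: 3*-4.5 = -13.5 < -5 -- violated!
Step 2: Constraint must be active: 3*x = -5
x* = -5/3 = -1.6667 (rounded; the exact value -5/3 is used below)
lambda = (2*2*(-5/3) + 18)/3 = 3.7778
Step 3: Compute optimal value.
f(x*) = 2*(-5/3)^2 + 18*(-5/3) = -24.4444


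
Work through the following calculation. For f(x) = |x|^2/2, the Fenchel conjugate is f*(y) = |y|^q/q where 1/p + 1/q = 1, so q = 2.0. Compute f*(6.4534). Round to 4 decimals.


The conjugate exponent q satisfies 1/p + 1/q = 1.
p = 2, so q = 2/(2 - 1) = 2.0
|y|^q = 6.4534^2.0 = 41.6464
f*(6.4534) = 41.6464 / 2.0 = 20.8232


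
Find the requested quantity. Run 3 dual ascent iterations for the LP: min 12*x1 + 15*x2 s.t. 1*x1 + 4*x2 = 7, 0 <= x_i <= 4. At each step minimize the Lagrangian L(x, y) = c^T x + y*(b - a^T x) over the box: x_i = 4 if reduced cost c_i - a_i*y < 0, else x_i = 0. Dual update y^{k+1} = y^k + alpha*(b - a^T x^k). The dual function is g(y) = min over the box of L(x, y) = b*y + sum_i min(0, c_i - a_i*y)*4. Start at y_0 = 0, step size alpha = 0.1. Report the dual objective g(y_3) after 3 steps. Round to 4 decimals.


Dual ascent for LP: min 12*x1 + 15*x2, 1*x1 + 4*x2 = 7, 0 <= x_i <= 4
Step 1: y^k = 0.0, reduced costs: (12.0, 15.0)
  x^k = (0.0, 0.0), subgradient = b - a^T x = 7.0
  y^{k+1} = 0.0 + 0.1*7.0 = 0.7
Step 2: y^k = 0.7, reduced costs: (11.3, 12.2)
  x^k = (0.0, 0.0), subgradient = b - a^T x = 7.0
  y^{k+1} = 0.7 + 0.1*7.0 = 1.4
Step 3: y^k = 1.4, reduced costs: (10.6, 9.4)
  x^k = (0.0, 0.0), subgradient = b - a^T x = 7.0
  y^{k+1} = 1.4 + 0.1*7.0 = 2.1
Dual objective at y_3 = 2.1: reduced costs (9.9, 6.6), box minimizer x = (0.0, 0.0)
g(y_3) = b*y + (c1 - a1*y)*x1 + (c2 - a2*y)*x2 = 7*2.1 + 9.9*0.0 + 6.6*0.0 = 14.7 + 0.0 + 0.0 = 14.7


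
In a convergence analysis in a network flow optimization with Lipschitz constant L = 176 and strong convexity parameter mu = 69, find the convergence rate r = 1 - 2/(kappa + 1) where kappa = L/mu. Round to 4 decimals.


Step 1: Compute the condition number.
kappa = L/mu = 176/69 = 2.5507
Step 2: Compute the convergence rate.
r = 1 - 2/(kappa + 1) = 1 - 2*mu/(L + mu) = (L - mu)/(L + mu) = 107/245 = 0.4367


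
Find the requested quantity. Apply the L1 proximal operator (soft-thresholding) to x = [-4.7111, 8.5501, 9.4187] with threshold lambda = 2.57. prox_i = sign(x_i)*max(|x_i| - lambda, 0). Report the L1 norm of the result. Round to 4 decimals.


Soft-thresholding with lambda = 2.57:
prox(-4.7111) = sign(-4.7111)*max(|-4.7111| - 2.57, 0) = -2.1411
prox(8.5501) = sign(8.5501)*max(|8.5501| - 2.57, 0) = 5.9801
prox(9.4187) = sign(9.4187)*max(|9.4187| - 2.57, 0) = 6.8487
prox(x) = [-2.1411, 5.9801, 6.8487]
||prox(x)||_1 = 2.1411 + 5.9801 + 6.8487 = 14.9699


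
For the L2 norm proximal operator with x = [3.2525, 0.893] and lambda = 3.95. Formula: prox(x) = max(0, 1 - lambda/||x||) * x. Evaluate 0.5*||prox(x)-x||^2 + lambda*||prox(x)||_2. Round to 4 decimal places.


Step 1: Compute ||x||.
||x|| = 3.3729
Step 2: Compute scaling factor.
scale = max(0, 1 - 3.95/3.3729) = 0.0
Step 3: prox(x) = [0.0, 0.0]
||prox(x)|| = 0.0
Step 4: Proximal objective.
0.5*||prox-x||^2 = 5.6881
lambda*||prox|| = 0.0
Total = 5.6881


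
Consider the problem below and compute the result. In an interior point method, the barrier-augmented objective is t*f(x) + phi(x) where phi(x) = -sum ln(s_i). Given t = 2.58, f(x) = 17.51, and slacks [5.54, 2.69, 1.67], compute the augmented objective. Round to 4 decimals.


Step 1: Compute log-barrier.
ln values: [1.712, 0.9895, 0.5128]
phi = -(1.712 + 0.9895 + 0.5128) = -3.2144
Step 2: Compute augmented objective.
t*f(x) = 2.58*17.51 = 45.1758
Total = 45.1758 - 3.2144 = 41.9614


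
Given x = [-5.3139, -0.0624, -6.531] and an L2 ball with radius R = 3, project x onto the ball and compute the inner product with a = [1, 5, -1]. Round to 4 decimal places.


Step 1: Compute ||x|| (intermediates to 6 decimals).
||x|| = sqrt((-5.3139)^2 + (-0.0624)^2 + (-6.531)^2) = 8.41994
Step 2: Project.
Since ||x|| > R, scale = R/||x|| = 3/8.41994 = 0.356297, proj(x) = scale * x
proj(x) = [-1.893327, -0.022233, -2.326976]
Step 3: Dot product.
a^T * proj(x) = 1*(-1.893327) + 5*(-0.022233) - 1*(-2.326976) = 0.3225


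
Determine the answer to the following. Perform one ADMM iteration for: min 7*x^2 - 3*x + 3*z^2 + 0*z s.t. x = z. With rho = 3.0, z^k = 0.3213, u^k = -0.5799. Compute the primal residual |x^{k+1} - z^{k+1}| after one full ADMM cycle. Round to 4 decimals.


ADMM iteration with rho = 3.0, z^k = 0.3213, u^k = -0.5799
Step 1: x-update.
Minimize 7*x^2 - 3*x + (3.0/2)*(x - 0.3213 - 0.5799)^2
FOC: (2*7 + 3.0)*x = 3 + 3.0*(0.3213 + 0.5799)
x^{k+1} = 0.3355
Step 2: z-update.
Minimize 3*z^2 + 0*z + (3.0/2)*(0.3355 - z - 0.5799)^2
FOC: (2*3 + 3.0)*z = 0 + 3.0*(0.3355 - 0.5799)
z^{k+1} = -0.0815
Step 3: u-update.
u^{k+1} = -0.5799 + 0.3355 + 0.0815 = -0.1629
Step 4: Primal residual = |0.3355 + 0.0815| = 0.417


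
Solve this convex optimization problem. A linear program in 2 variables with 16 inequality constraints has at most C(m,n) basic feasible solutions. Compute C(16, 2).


Each vertex corresponds to some choice of n active constraints out of m, so the number of vertices is at most C(m, n) = m! / (n!(m-n)!).
m = 16, n = 2
Numerator: 16 * 15
Denominator: 2! = 2
C(16, 2) = 120


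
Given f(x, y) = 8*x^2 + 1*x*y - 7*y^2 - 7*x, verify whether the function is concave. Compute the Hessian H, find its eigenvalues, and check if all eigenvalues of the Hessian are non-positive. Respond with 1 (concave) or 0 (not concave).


The Hessian of f(x,y) = 8*x^2 + 1*x*y - 7*y^2 - 7*x is:
H = [[16, 1], [1, -14]]
Trace = 16 - 14 = 2
Determinant = 16*-14 - (1)^2 = -225
Discriminant = (2)^2 - 4*-225 = 904.0
Eigenvalues: lambda_1 = -14.0333, lambda_2 = 16.0333
The function is not concave.

0


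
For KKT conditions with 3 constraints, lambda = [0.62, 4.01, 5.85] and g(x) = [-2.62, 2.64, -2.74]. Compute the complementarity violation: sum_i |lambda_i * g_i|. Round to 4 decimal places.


KKT complementary slackness check:
lambda_1 * g_1 = 0.62 * -2.62 = -1.6244
lambda_2 * g_2 = 4.01 * 2.64 = 10.5864
lambda_3 * g_3 = 5.85 * -2.74 = -16.029
Total violation = 1.6244 + 10.5864 + 16.029 = 28.2398


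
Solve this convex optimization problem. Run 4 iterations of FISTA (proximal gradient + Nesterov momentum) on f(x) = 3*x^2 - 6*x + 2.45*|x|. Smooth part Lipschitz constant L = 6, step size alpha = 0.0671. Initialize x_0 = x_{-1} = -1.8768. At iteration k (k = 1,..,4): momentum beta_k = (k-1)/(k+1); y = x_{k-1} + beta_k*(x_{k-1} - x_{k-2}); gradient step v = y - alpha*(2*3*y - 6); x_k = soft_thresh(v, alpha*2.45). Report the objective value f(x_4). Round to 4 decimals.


FISTA on f(x) = 3*x^2 - 6*x + 2.45*|x|
L = 6, alpha = 0.0671
Iteration 1: beta = 0.0, y = -1.8768 + 0.0*(-1.8768 + 1.8768) = -1.8768
  grad(y) = -17.2608, v = y - alpha*grad = -0.7186
  prox(v) = soft_thresh(-0.7186, 0.1644) = -0.5542
Iteration 2: beta = 0.3333, y = -0.5542 + 0.3333*(-0.5542 + 1.8768) = -0.1133
  grad(y) = -6.68, v = y - alpha*grad = 0.3349
  prox(v) = soft_thresh(0.3349, 0.1644) = 0.1705
Iteration 3: beta = 0.5, y = 0.1705 + 0.5*(0.1705 + 0.5542) = 0.5328
  grad(y) = -2.8029, v = y - alpha*grad = 0.7209
  prox(v) = soft_thresh(0.7209, 0.1644) = 0.5565
Iteration 4: beta = 0.6, y = 0.5565 + 0.6*(0.5565 - 0.1705) = 0.7881
  grad(y) = -1.2711, v = y - alpha*grad = 0.8734
  prox(v) = soft_thresh(0.8734, 0.1644) = 0.709
f(x_4) = 3*0.709^2 - 6*0.709 + 2.45*|0.709| = -1.0089


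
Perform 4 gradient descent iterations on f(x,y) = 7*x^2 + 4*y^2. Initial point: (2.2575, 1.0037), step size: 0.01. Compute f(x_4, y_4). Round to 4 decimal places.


Gradient descent on f(x,y) = 7*x^2 + 4*y^2.
Starting point: (2.2575, 1.0037), alpha = 0.01
Step 1: grad_x = 2*7*2.2575 = 31.605, grad_y = 2*4*1.0037 = 8.0296
  x_1 = 2.2575 - 0.01*31.605 = 1.9415
  y_1 = 1.0037 - 0.01*8.0296 = 0.9234
Step 2: grad_x = 2*7*1.9415 = 27.1803, grad_y = 2*4*0.9234 = 7.3872
  x_2 = 1.9415 - 0.01*27.1803 = 1.6696
  y_2 = 0.9234 - 0.01*7.3872 = 0.8495
Step 3: grad_x = 2*7*1.6696 = 23.3751, grad_y = 2*4*0.8495 = 6.7963
  x_3 = 1.6696 - 0.01*23.3751 = 1.4359
  y_3 = 0.8495 - 0.01*6.7963 = 0.7816
Step 4: grad_x = 2*7*1.4359 = 20.1025, grad_y = 2*4*0.7816 = 6.2526
  x_4 = 1.4359 - 0.01*20.1025 = 1.2349
  y_4 = 0.7816 - 0.01*6.2526 = 0.719
f(1.2349, 0.719) = 7*1.2349^2 + 4*0.719^2 = 12.7424


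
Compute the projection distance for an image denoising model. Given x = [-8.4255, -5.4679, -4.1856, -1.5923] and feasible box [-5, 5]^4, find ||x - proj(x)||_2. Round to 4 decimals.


Project each component onto [-5, 5].
clip(-8.4255) = -5.0, clip(-5.4679) = -5.0, clip(-4.1856) = -4.1856, clip(-1.5923) = -1.5923
Projection = [-5.0, -5.0, -4.1856, -1.5923]
Squared diffs: [11.7341, 0.2189, 0.0, 0.0]
Distance = sqrt(11.953) = 3.4573


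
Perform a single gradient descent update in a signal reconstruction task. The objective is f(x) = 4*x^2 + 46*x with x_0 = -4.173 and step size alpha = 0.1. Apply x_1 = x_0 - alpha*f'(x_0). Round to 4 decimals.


We compute the gradient at x_0 and apply the update.
f'(x) = 8*x + 46
f'(-4.173) = 8*-4.173 + 46 = 12.616
x_1 = -4.173 - 0.1*12.616 = -5.4346


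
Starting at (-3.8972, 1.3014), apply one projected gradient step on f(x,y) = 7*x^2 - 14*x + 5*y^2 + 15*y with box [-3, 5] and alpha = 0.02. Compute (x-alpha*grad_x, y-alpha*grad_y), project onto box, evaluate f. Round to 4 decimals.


Step 1: Compute gradient at (-3.8972, 1.3014).
grad_x = 2*7*-3.8972 - 14 = -68.5608
grad_y = 2*5*1.3014 + 15 = 28.014
Step 2: Gradient step.
x_raw = -3.8972 - 0.02*-68.5608 = -2.526
y_raw = 1.3014 - 0.02*28.014 = 0.7411
Step 3: Project onto [-3, 5].
x_proj = clip(-2.526) = -2.526
y_proj = clip(0.7411) = 0.7411
Step 4: Evaluate f.
f(-2.526, 0.7411) = 93.891


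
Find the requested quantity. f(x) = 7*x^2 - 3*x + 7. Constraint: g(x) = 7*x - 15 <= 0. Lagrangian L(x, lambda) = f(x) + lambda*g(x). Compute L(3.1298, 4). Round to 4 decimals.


Step 1: Evaluate f(x).
f(3.1298) = 7*3.1298^2 - 3*3.1298 + 7 = 66.1801
Step 2: Evaluate g(x).
g(3.1298) = 7*3.1298 - 15 = 6.9086
Step 3: Compute Lagrangian.
L = 66.1801 + 4*6.9086 = 93.8145


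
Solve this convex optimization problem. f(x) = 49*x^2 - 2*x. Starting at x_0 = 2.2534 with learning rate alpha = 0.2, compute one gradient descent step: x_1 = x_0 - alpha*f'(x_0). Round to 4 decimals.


We compute the gradient at x_0 and apply the update.
f'(x) = 98*x - 2
f'(2.2534) = 98*2.2534 - 2 = 218.8332
x_1 = 2.2534 - 0.2*218.8332 = -41.5132


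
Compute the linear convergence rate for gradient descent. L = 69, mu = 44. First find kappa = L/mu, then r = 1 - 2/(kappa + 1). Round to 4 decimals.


Step 1: Compute the condition number.
kappa = L/mu = 69/44 = 1.5682
Step 2: Compute the convergence rate.
r = 1 - 2/(kappa + 1) = 1 - 2*mu/(L + mu) = (L - mu)/(L + mu) = 25/113 = 0.2212


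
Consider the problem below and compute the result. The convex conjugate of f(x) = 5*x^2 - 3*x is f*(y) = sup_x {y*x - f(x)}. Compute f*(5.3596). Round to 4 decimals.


f*(y) = sup_x {y*x - a*x^2 - b*x} = sup_x {(y-b)*x - a*x^2}
FOC: (y - b) - 2a*x = 0 => x* = (y - b)/(2a)
x* = (5.3596 + 3)/(2*5) = 0.836
f*(5.3596) = (y-b)^2/(4a) = (5.3596 + 3)^2/(4*5)
= 69.8829/20 = 3.4941


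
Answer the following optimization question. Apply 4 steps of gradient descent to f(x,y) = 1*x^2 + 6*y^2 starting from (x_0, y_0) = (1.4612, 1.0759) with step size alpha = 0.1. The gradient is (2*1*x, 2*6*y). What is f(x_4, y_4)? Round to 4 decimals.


Gradient descent on f(x,y) = 1*x^2 + 6*y^2.
Starting point: (1.4612, 1.0759), alpha = 0.1
Step 1: grad_x = 2*1*1.4612 = 2.9224, grad_y = 2*6*1.0759 = 12.9108
  x_1 = 1.4612 - 0.1*2.9224 = 1.169
  y_1 = 1.0759 - 0.1*12.9108 = -0.2152
Step 2: grad_x = 2*1*1.169 = 2.3379, grad_y = 2*6*-0.2152 = -2.5822
  x_2 = 1.169 - 0.1*2.3379 = 0.9352
  y_2 = -0.2152 - 0.1*-2.5822 = 0.043
Step 3: grad_x = 2*1*0.9352 = 1.8703, grad_y = 2*6*0.043 = 0.5164
  x_3 = 0.9352 - 0.1*1.8703 = 0.7481
  y_3 = 0.043 - 0.1*0.5164 = -0.0086
Step 4: grad_x = 2*1*0.7481 = 1.4963, grad_y = 2*6*-0.0086 = -0.1033
  x_4 = 0.7481 - 0.1*1.4963 = 0.5985
  y_4 = -0.0086 - 0.1*-0.1033 = 0.0017
f(0.5985, 0.0017) = 1*0.5985^2 + 6*0.0017^2 = 0.3582


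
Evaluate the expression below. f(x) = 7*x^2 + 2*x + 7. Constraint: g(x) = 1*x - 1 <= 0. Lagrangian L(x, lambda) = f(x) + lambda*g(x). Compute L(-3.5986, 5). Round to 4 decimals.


Step 1: Evaluate f(x).
f(-3.5986) = 7*(-3.5986)^2 + 2*(-3.5986) + 7 = 90.4523
Step 2: Evaluate g(x).
g(-3.5986) = 1*-3.5986 - 1 = -4.5986
Step 3: Compute Lagrangian.
L = 90.4523 + 5*-4.5986 = 67.4593


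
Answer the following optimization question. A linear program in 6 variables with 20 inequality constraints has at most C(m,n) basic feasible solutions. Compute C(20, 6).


Each vertex corresponds to some choice of n active constraints out of m, so the number of vertices is at most C(m, n) = m! / (n!(m-n)!).
m = 20, n = 6
Numerator: 20 * 19 * 18 * 17 * 16 * 15
Denominator: 6! = 720
C(20, 6) = 38760


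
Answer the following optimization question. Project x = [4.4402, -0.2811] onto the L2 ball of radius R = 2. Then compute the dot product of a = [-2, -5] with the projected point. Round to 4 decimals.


Step 1: Compute ||x|| (intermediates to 6 decimals).
||x|| = sqrt(4.4402^2 + (-0.2811)^2) = 4.449089
Step 2: Project.
Since ||x|| > R, scale = R/||x|| = 2/4.449089 = 0.44953, proj(x) = scale * x
proj(x) = [1.996003, -0.126363]
Step 3: Dot product.
a^T * proj(x) = -2*1.996003 - 5*(-0.126363) = -3.3602


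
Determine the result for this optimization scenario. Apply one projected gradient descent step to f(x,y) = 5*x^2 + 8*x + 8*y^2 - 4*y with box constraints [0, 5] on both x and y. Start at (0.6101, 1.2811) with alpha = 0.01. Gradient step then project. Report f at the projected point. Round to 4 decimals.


Step 1: Compute gradient at (0.6101, 1.2811).
grad_x = 2*5*0.6101 + 8 = 14.101
grad_y = 2*8*1.2811 - 4 = 16.4976
Step 2: Gradient step.
x_raw = 0.6101 - 0.01*14.101 = 0.4691
y_raw = 1.2811 - 0.01*16.4976 = 1.1161
Step 3: Project onto [0, 5].
x_proj = clip(0.4691) = 0.4691
y_proj = clip(1.1161) = 1.1161
Step 4: Evaluate f.
f(0.4691, 1.1161) = 10.3543


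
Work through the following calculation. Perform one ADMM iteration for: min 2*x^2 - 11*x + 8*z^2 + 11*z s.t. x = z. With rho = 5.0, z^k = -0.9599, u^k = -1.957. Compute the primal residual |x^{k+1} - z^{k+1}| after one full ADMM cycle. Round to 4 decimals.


ADMM iteration with rho = 5.0, z^k = -0.9599, u^k = -1.957
Step 1: x-update.
Minimize 2*x^2 - 11*x + (5.0/2)*(x + 0.9599 - 1.957)^2
FOC: (2*2 + 5.0)*x = 11 + 5.0*(-0.9599 + 1.957)
x^{k+1} = 1.7762
Step 2: z-update.
Minimize 8*z^2 + 11*z + (5.0/2)*(1.7762 - z - 1.957)^2
FOC: (2*8 + 5.0)*z = -11 + 5.0*(1.7762 - 1.957)
z^{k+1} = -0.5669
Step 3: u-update.
u^{k+1} = -1.957 + 1.7762 + 0.5669 = 0.386
Step 4: Primal residual = |1.7762 + 0.5669| = 2.343


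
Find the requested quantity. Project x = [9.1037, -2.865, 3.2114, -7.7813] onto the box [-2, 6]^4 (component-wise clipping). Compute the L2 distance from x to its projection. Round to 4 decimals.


Project each component onto [-2, 6].
clip(9.1037) = 6.0, clip(-2.865) = -2.0, clip(3.2114) = 3.2114, clip(-7.7813) = -2.0
Projection = [6.0, -2.0, 3.2114, -2.0]
Squared diffs: [9.633, 0.7482, 0.0, 33.4234]
Distance = sqrt(43.8046) = 6.6185


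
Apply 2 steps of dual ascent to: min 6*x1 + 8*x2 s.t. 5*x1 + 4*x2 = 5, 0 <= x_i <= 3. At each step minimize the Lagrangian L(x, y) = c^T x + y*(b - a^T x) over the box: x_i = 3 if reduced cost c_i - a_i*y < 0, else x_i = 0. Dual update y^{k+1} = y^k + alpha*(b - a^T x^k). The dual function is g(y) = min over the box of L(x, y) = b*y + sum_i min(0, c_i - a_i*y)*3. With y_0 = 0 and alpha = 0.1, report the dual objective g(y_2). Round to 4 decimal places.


Dual ascent for LP: min 6*x1 + 8*x2, 5*x1 + 4*x2 = 5, 0 <= x_i <= 3
Step 1: y^k = 0.0, reduced costs: (6.0, 8.0)
  x^k = (0.0, 0.0), subgradient = b - a^T x = 5.0
  y^{k+1} = 0.0 + 0.1*5.0 = 0.5
Step 2: y^k = 0.5, reduced costs: (3.5, 6.0)
  x^k = (0.0, 0.0), subgradient = b - a^T x = 5.0
  y^{k+1} = 0.5 + 0.1*5.0 = 1.0
Dual objective at y_2 = 1.0: reduced costs (1.0, 4.0), box minimizer x = (0.0, 0.0)
g(y_2) = b*y + (c1 - a1*y)*x1 + (c2 - a2*y)*x2 = 5*1.0 + 1.0*0.0 + 4.0*0.0 = 5.0 + 0.0 + 0.0 = 5.0


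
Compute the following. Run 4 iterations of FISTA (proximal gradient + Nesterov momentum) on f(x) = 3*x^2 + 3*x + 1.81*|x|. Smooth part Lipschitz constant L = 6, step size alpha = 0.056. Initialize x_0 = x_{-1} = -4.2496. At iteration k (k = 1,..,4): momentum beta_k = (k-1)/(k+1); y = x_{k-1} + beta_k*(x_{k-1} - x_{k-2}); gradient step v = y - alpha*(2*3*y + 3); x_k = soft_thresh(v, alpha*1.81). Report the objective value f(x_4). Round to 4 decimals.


FISTA on f(x) = 3*x^2 + 3*x + 1.81*|x|
L = 6, alpha = 0.056
Iteration 1: beta = 0.0, y = -4.2496 + 0.0*(-4.2496 + 4.2496) = -4.2496
  grad(y) = -22.4976, v = y - alpha*grad = -2.9897
  prox(v) = soft_thresh(-2.9897, 0.1014) = -2.8884
Iteration 2: beta = 0.3333, y = -2.8884 + 0.3333*(-2.8884 + 4.2496) = -2.4346
  grad(y) = -11.6078, v = y - alpha*grad = -1.7846
  prox(v) = soft_thresh(-1.7846, 0.1014) = -1.6832
Iteration 3: beta = 0.5, y = -1.6832 + 0.5*(-1.6832 + 2.8884) = -1.0807
  grad(y) = -3.484, v = y - alpha*grad = -0.8856
  prox(v) = soft_thresh(-0.8856, 0.1014) = -0.7842
Iteration 4: beta = 0.6, y = -0.7842 + 0.6*(-0.7842 + 1.6832) = -0.2448
  grad(y) = 1.5313, v = y - alpha*grad = -0.3305
  prox(v) = soft_thresh(-0.3305, 0.1014) = -0.2292
f(x_4) = 3*(-0.2292)^2 + 3*(-0.2292) + 1.81*|-0.2292| = -0.1152


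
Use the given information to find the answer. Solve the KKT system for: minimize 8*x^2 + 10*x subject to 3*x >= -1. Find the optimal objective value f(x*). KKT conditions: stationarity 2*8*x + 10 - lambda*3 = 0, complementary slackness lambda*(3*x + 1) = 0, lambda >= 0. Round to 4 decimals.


Step 1: Try lambda = 0 (constraint inactive).
x_unc = -10/(2*8) = -0.625
Check: 3*-0.625 = -1.875 < -1 -- violated!
Step 2: Constraint must be active: 3*x = -1
x* = -1/3 = -0.3333 (rounded; the exact value -1/3 is used below)
lambda = (2*8*(-1/3) + 10)/3 = 1.5556
Step 3: Compute optimal value.
f(x*) = 8*(-1/3)^2 + 10*(-1/3) = -2.4444


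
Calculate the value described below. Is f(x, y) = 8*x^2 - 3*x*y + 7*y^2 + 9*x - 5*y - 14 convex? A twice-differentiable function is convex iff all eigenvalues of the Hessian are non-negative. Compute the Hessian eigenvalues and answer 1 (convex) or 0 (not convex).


The Hessian of f(x,y) = 8*x^2 - 3*x*y + 7*y^2 + 9*x - 5*y - 14 is:
H = [[16, -3], [-3, 14]]
Trace = 16 + 14 = 30
Determinant = 16*14 - (-3)^2 = 215
Discriminant = (30)^2 - 4*215 = 40.0
Eigenvalues: lambda_1 = 11.8377, lambda_2 = 18.1623
The function is convex.

1
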